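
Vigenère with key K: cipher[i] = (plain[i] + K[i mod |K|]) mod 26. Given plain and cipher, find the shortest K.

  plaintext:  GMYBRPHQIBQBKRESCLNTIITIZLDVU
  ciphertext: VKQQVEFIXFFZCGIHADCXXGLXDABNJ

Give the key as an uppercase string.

  i= 0: V-G = 15 → P
  i= 1: K-M = 24 → Y
  i= 2: Q-Y = 18 → S
  i= 3: Q-B = 15 → P
  i= 4: V-R =  4 → E
  i= 5: E-P = 15 → P
  i= 6: F-H = 24 → Y
  i= 7: I-Q = 18 → S
  i= 8: X-I = 15 → P
  i= 9: F-B =  4 → E
  i=10: F-Q = 15 → P
  i=11: Z-B = 24 → Y
  i=12: C-K = 18 → S
  i=13: G-R = 15 → P
  i=14: I-E =  4 → E
  i=15: H-S = 15 → P
  i=16: A-C = 24 → Y
  i=17: D-L = 18 → S
  i=18: C-N = 15 → P
  i=19: X-T =  4 → E
  i=20: X-I = 15 → P
  i=21: G-I = 24 → Y
  i=22: L-T = 18 → S
  i=23: X-I = 15 → P
  i=24: D-Z =  4 → E
  i=25: A-L = 15 → P
  i=26: B-D = 24 → Y
  i=27: N-V = 18 → S
  i=28: J-U = 15 → P
  shifts repeat with period 5: PYSPE

PYSPE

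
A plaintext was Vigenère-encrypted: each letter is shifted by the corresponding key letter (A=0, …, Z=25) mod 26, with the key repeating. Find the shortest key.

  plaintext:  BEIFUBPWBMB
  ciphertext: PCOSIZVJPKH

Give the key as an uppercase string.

  i= 0: P-B = 14 → O
  i= 1: C-E = 24 → Y
  i= 2: O-I =  6 → G
  i= 3: S-F = 13 → N
  i= 4: I-U = 14 → O
  i= 5: Z-B = 24 → Y
  i= 6: V-P =  6 → G
  i= 7: J-W = 13 → N
  i= 8: P-B = 14 → O
  i= 9: K-M = 24 → Y
  i=10: H-B =  6 → G
  shifts repeat with period 4: OYGN

OYGN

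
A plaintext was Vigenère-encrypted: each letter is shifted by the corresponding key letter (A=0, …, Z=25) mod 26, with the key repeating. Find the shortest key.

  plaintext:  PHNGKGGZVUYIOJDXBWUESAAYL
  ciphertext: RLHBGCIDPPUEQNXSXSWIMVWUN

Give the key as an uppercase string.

CEUVWW

  i= 0: R-P =  2 → C
  i= 1: L-H =  4 → E
  i= 2: H-N = 20 → U
  i= 3: B-G = 21 → V
  i= 4: G-K = 22 → W
  i= 5: C-G = 22 → W
  i= 6: I-G =  2 → C
  i= 7: D-Z =  4 → E
  i= 8: P-V = 20 → U
  i= 9: P-U = 21 → V
  i=10: U-Y = 22 → W
  i=11: E-I = 22 → W
  i=12: Q-O =  2 → C
  i=13: N-J =  4 → E
  i=14: X-D = 20 → U
  i=15: S-X = 21 → V
  i=16: X-B = 22 → W
  i=17: S-W = 22 → W
  i=18: W-U =  2 → C
  i=19: I-E =  4 → E
  i=20: M-S = 20 → U
  i=21: V-A = 21 → V
  i=22: W-A = 22 → W
  i=23: U-Y = 22 → W
  i=24: N-L =  2 → C
  shifts repeat with period 6: CEUVWW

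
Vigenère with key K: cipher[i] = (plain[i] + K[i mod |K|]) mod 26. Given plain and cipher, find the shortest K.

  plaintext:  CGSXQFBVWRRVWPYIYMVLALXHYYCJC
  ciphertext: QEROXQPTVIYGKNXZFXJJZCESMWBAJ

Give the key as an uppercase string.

OYZRHL

  i= 0: Q-C = 14 → O
  i= 1: E-G = 24 → Y
  i= 2: R-S = 25 → Z
  i= 3: O-X = 17 → R
  i= 4: X-Q =  7 → H
  i= 5: Q-F = 11 → L
  i= 6: P-B = 14 → O
  i= 7: T-V = 24 → Y
  i= 8: V-W = 25 → Z
  i= 9: I-R = 17 → R
  i=10: Y-R =  7 → H
  i=11: G-V = 11 → L
  i=12: K-W = 14 → O
  i=13: N-P = 24 → Y
  i=14: X-Y = 25 → Z
  i=15: Z-I = 17 → R
  i=16: F-Y =  7 → H
  i=17: X-M = 11 → L
  i=18: J-V = 14 → O
  i=19: J-L = 24 → Y
  i=20: Z-A = 25 → Z
  i=21: C-L = 17 → R
  i=22: E-X =  7 → H
  i=23: S-H = 11 → L
  i=24: M-Y = 14 → O
  i=25: W-Y = 24 → Y
  i=26: B-C = 25 → Z
  i=27: A-J = 17 → R
  i=28: J-C =  7 → H
  shifts repeat with period 6: OYZRHL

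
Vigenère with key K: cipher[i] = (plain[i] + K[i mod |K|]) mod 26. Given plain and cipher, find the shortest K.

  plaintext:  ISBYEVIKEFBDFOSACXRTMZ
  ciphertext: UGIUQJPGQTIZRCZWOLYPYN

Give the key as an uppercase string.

  i= 0: U-I = 12 → M
  i= 1: G-S = 14 → O
  i= 2: I-B =  7 → H
  i= 3: U-Y = 22 → W
  i= 4: Q-E = 12 → M
  i= 5: J-V = 14 → O
  i= 6: P-I =  7 → H
  i= 7: G-K = 22 → W
  i= 8: Q-E = 12 → M
  i= 9: T-F = 14 → O
  i=10: I-B =  7 → H
  i=11: Z-D = 22 → W
  i=12: R-F = 12 → M
  i=13: C-O = 14 → O
  i=14: Z-S =  7 → H
  i=15: W-A = 22 → W
  i=16: O-C = 12 → M
  i=17: L-X = 14 → O
  i=18: Y-R =  7 → H
  i=19: P-T = 22 → W
  i=20: Y-M = 12 → M
  i=21: N-Z = 14 → O
  shifts repeat with period 4: MOHW

MOHW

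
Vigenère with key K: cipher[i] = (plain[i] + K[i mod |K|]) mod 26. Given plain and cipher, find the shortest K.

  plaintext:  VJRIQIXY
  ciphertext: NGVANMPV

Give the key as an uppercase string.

  i= 0: N-V = 18 → S
  i= 1: G-J = 23 → X
  i= 2: V-R =  4 → E
  i= 3: A-I = 18 → S
  i= 4: N-Q = 23 → X
  i= 5: M-I =  4 → E
  i= 6: P-X = 18 → S
  i= 7: V-Y = 23 → X
  shifts repeat with period 3: SXE

SXE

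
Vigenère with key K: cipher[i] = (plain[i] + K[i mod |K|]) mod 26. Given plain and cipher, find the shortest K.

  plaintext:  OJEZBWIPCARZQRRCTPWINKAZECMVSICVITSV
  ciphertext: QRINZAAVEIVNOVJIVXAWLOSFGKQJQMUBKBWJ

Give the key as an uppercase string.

  i= 0: Q-O =  2 → C
  i= 1: R-J =  8 → I
  i= 2: I-E =  4 → E
  i= 3: N-Z = 14 → O
  i= 4: Z-B = 24 → Y
  i= 5: A-W =  4 → E
  i= 6: A-I = 18 → S
  i= 7: V-P =  6 → G
  i= 8: E-C =  2 → C
  i= 9: I-A =  8 → I
  i=10: V-R =  4 → E
  i=11: N-Z = 14 → O
  i=12: O-Q = 24 → Y
  i=13: V-R =  4 → E
  i=14: J-R = 18 → S
  i=15: I-C =  6 → G
  i=16: V-T =  2 → C
  i=17: X-P =  8 → I
  i=18: A-W =  4 → E
  i=19: W-I = 14 → O
  i=20: L-N = 24 → Y
  i=21: O-K =  4 → E
  i=22: S-A = 18 → S
  i=23: F-Z =  6 → G
  i=24: G-E =  2 → C
  i=25: K-C =  8 → I
  i=26: Q-M =  4 → E
  i=27: J-V = 14 → O
  i=28: Q-S = 24 → Y
  i=29: M-I =  4 → E
  i=30: U-C = 18 → S
  i=31: B-V =  6 → G
  i=32: K-I =  2 → C
  i=33: B-T =  8 → I
  i=34: W-S =  4 → E
  i=35: J-V = 14 → O
  shifts repeat with period 8: CIEOYESG

CIEOYESG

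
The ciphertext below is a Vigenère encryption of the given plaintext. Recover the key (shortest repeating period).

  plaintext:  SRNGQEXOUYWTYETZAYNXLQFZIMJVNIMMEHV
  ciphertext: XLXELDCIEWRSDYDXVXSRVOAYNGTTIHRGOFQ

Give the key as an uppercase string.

  i= 0: X-S =  5 → F
  i= 1: L-R = 20 → U
  i= 2: X-N = 10 → K
  i= 3: E-G = 24 → Y
  i= 4: L-Q = 21 → V
  i= 5: D-E = 25 → Z
  i= 6: C-X =  5 → F
  i= 7: I-O = 20 → U
  i= 8: E-U = 10 → K
  i= 9: W-Y = 24 → Y
  i=10: R-W = 21 → V
  i=11: S-T = 25 → Z
  i=12: D-Y =  5 → F
  i=13: Y-E = 20 → U
  i=14: D-T = 10 → K
  i=15: X-Z = 24 → Y
  i=16: V-A = 21 → V
  i=17: X-Y = 25 → Z
  i=18: S-N =  5 → F
  i=19: R-X = 20 → U
  i=20: V-L = 10 → K
  i=21: O-Q = 24 → Y
  i=22: A-F = 21 → V
  i=23: Y-Z = 25 → Z
  i=24: N-I =  5 → F
  i=25: G-M = 20 → U
  i=26: T-J = 10 → K
  i=27: T-V = 24 → Y
  i=28: I-N = 21 → V
  i=29: H-I = 25 → Z
  i=30: R-M =  5 → F
  i=31: G-M = 20 → U
  i=32: O-E = 10 → K
  i=33: F-H = 24 → Y
  i=34: Q-V = 21 → V
  shifts repeat with period 6: FUKYVZ

FUKYVZ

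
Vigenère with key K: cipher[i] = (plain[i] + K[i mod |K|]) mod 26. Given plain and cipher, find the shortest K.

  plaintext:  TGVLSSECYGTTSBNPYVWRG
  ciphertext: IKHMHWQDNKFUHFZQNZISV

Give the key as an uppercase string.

  i= 0: I-T = 15 → P
  i= 1: K-G =  4 → E
  i= 2: H-V = 12 → M
  i= 3: M-L =  1 → B
  i= 4: H-S = 15 → P
  i= 5: W-S =  4 → E
  i= 6: Q-E = 12 → M
  i= 7: D-C =  1 → B
  i= 8: N-Y = 15 → P
  i= 9: K-G =  4 → E
  i=10: F-T = 12 → M
  i=11: U-T =  1 → B
  i=12: H-S = 15 → P
  i=13: F-B =  4 → E
  i=14: Z-N = 12 → M
  i=15: Q-P =  1 → B
  i=16: N-Y = 15 → P
  i=17: Z-V =  4 → E
  i=18: I-W = 12 → M
  i=19: S-R =  1 → B
  i=20: V-G = 15 → P
  shifts repeat with period 4: PEMB

PEMB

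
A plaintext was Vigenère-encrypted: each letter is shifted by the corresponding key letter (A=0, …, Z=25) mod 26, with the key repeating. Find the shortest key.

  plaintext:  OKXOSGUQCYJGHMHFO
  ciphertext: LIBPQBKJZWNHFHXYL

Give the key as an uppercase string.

  i= 0: L-O = 23 → X
  i= 1: I-K = 24 → Y
  i= 2: B-X =  4 → E
  i= 3: P-O =  1 → B
  i= 4: Q-S = 24 → Y
  i= 5: B-G = 21 → V
  i= 6: K-U = 16 → Q
  i= 7: J-Q = 19 → T
  i= 8: Z-C = 23 → X
  i= 9: W-Y = 24 → Y
  i=10: N-J =  4 → E
  i=11: H-G =  1 → B
  i=12: F-H = 24 → Y
  i=13: H-M = 21 → V
  i=14: X-H = 16 → Q
  i=15: Y-F = 19 → T
  i=16: L-O = 23 → X
  shifts repeat with period 8: XYEBYVQT

XYEBYVQT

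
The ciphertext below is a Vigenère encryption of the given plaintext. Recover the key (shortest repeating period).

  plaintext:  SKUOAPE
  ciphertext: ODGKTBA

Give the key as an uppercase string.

  i= 0: O-S = 22 → W
  i= 1: D-K = 19 → T
  i= 2: G-U = 12 → M
  i= 3: K-O = 22 → W
  i= 4: T-A = 19 → T
  i= 5: B-P = 12 → M
  i= 6: A-E = 22 → W
  shifts repeat with period 3: WTM

WTM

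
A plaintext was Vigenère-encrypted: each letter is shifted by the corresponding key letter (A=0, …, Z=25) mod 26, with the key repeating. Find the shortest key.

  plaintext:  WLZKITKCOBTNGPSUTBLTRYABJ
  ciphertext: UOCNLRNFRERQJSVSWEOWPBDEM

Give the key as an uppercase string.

YDDDD

  i= 0: U-W = 24 → Y
  i= 1: O-L =  3 → D
  i= 2: C-Z =  3 → D
  i= 3: N-K =  3 → D
  i= 4: L-I =  3 → D
  i= 5: R-T = 24 → Y
  i= 6: N-K =  3 → D
  i= 7: F-C =  3 → D
  i= 8: R-O =  3 → D
  i= 9: E-B =  3 → D
  i=10: R-T = 24 → Y
  i=11: Q-N =  3 → D
  i=12: J-G =  3 → D
  i=13: S-P =  3 → D
  i=14: V-S =  3 → D
  i=15: S-U = 24 → Y
  i=16: W-T =  3 → D
  i=17: E-B =  3 → D
  i=18: O-L =  3 → D
  i=19: W-T =  3 → D
  i=20: P-R = 24 → Y
  i=21: B-Y =  3 → D
  i=22: D-A =  3 → D
  i=23: E-B =  3 → D
  i=24: M-J =  3 → D
  shifts repeat with period 5: YDDDD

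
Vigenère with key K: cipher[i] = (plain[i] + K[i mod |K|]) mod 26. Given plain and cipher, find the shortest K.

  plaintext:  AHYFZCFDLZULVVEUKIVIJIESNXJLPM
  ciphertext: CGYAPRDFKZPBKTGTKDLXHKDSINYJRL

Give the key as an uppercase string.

  i= 0: C-A =  2 → C
  i= 1: G-H = 25 → Z
  i= 2: Y-Y =  0 → A
  i= 3: A-F = 21 → V
  i= 4: P-Z = 16 → Q
  i= 5: R-C = 15 → P
  i= 6: D-F = 24 → Y
  i= 7: F-D =  2 → C
  i= 8: K-L = 25 → Z
  i= 9: Z-Z =  0 → A
  i=10: P-U = 21 → V
  i=11: B-L = 16 → Q
  i=12: K-V = 15 → P
  i=13: T-V = 24 → Y
  i=14: G-E =  2 → C
  i=15: T-U = 25 → Z
  i=16: K-K =  0 → A
  i=17: D-I = 21 → V
  i=18: L-V = 16 → Q
  i=19: X-I = 15 → P
  i=20: H-J = 24 → Y
  i=21: K-I =  2 → C
  i=22: D-E = 25 → Z
  i=23: S-S =  0 → A
  i=24: I-N = 21 → V
  i=25: N-X = 16 → Q
  i=26: Y-J = 15 → P
  i=27: J-L = 24 → Y
  i=28: R-P =  2 → C
  i=29: L-M = 25 → Z
  shifts repeat with period 7: CZAVQPY

CZAVQPY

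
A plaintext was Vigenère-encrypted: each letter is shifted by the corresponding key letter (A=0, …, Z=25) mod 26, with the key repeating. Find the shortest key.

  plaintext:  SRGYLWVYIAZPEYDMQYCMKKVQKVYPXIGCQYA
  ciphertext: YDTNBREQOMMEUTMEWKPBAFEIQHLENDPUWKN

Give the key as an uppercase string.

  i= 0: Y-S =  6 → G
  i= 1: D-R = 12 → M
  i= 2: T-G = 13 → N
  i= 3: N-Y = 15 → P
  i= 4: B-L = 16 → Q
  i= 5: R-W = 21 → V
  i= 6: E-V =  9 → J
  i= 7: Q-Y = 18 → S
  i= 8: O-I =  6 → G
  i= 9: M-A = 12 → M
  i=10: M-Z = 13 → N
  i=11: E-P = 15 → P
  i=12: U-E = 16 → Q
  i=13: T-Y = 21 → V
  i=14: M-D =  9 → J
  i=15: E-M = 18 → S
  i=16: W-Q =  6 → G
  i=17: K-Y = 12 → M
  i=18: P-C = 13 → N
  i=19: B-M = 15 → P
  i=20: A-K = 16 → Q
  i=21: F-K = 21 → V
  i=22: E-V =  9 → J
  i=23: I-Q = 18 → S
  i=24: Q-K =  6 → G
  i=25: H-V = 12 → M
  i=26: L-Y = 13 → N
  i=27: E-P = 15 → P
  i=28: N-X = 16 → Q
  i=29: D-I = 21 → V
  i=30: P-G =  9 → J
  i=31: U-C = 18 → S
  i=32: W-Q =  6 → G
  i=33: K-Y = 12 → M
  i=34: N-A = 13 → N
  shifts repeat with period 8: GMNPQVJS

GMNPQVJS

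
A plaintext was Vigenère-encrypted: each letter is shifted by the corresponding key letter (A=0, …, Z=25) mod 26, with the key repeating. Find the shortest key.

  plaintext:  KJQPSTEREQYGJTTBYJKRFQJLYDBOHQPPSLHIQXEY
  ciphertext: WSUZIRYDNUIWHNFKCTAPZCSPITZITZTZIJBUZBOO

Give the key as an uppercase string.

MJEKQYU

  i= 0: W-K = 12 → M
  i= 1: S-J =  9 → J
  i= 2: U-Q =  4 → E
  i= 3: Z-P = 10 → K
  i= 4: I-S = 16 → Q
  i= 5: R-T = 24 → Y
  i= 6: Y-E = 20 → U
  i= 7: D-R = 12 → M
  i= 8: N-E =  9 → J
  i= 9: U-Q =  4 → E
  i=10: I-Y = 10 → K
  i=11: W-G = 16 → Q
  i=12: H-J = 24 → Y
  i=13: N-T = 20 → U
  i=14: F-T = 12 → M
  i=15: K-B =  9 → J
  i=16: C-Y =  4 → E
  i=17: T-J = 10 → K
  i=18: A-K = 16 → Q
  i=19: P-R = 24 → Y
  i=20: Z-F = 20 → U
  i=21: C-Q = 12 → M
  i=22: S-J =  9 → J
  i=23: P-L =  4 → E
  i=24: I-Y = 10 → K
  i=25: T-D = 16 → Q
  i=26: Z-B = 24 → Y
  i=27: I-O = 20 → U
  i=28: T-H = 12 → M
  i=29: Z-Q =  9 → J
  i=30: T-P =  4 → E
  i=31: Z-P = 10 → K
  i=32: I-S = 16 → Q
  i=33: J-L = 24 → Y
  i=34: B-H = 20 → U
  i=35: U-I = 12 → M
  i=36: Z-Q =  9 → J
  i=37: B-X =  4 → E
  i=38: O-E = 10 → K
  i=39: O-Y = 16 → Q
  shifts repeat with period 7: MJEKQYU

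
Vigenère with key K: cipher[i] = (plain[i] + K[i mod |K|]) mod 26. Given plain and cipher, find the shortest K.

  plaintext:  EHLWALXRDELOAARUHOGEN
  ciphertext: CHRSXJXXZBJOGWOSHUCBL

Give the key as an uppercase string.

YAGWX

  i= 0: C-E = 24 → Y
  i= 1: H-H =  0 → A
  i= 2: R-L =  6 → G
  i= 3: S-W = 22 → W
  i= 4: X-A = 23 → X
  i= 5: J-L = 24 → Y
  i= 6: X-X =  0 → A
  i= 7: X-R =  6 → G
  i= 8: Z-D = 22 → W
  i= 9: B-E = 23 → X
  i=10: J-L = 24 → Y
  i=11: O-O =  0 → A
  i=12: G-A =  6 → G
  i=13: W-A = 22 → W
  i=14: O-R = 23 → X
  i=15: S-U = 24 → Y
  i=16: H-H =  0 → A
  i=17: U-O =  6 → G
  i=18: C-G = 22 → W
  i=19: B-E = 23 → X
  i=20: L-N = 24 → Y
  shifts repeat with period 5: YAGWX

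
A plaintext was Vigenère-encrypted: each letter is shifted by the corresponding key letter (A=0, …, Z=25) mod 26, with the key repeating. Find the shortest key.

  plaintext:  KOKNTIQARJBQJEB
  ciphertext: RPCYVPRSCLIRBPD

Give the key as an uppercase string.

HBSLC

  i= 0: R-K =  7 → H
  i= 1: P-O =  1 → B
  i= 2: C-K = 18 → S
  i= 3: Y-N = 11 → L
  i= 4: V-T =  2 → C
  i= 5: P-I =  7 → H
  i= 6: R-Q =  1 → B
  i= 7: S-A = 18 → S
  i= 8: C-R = 11 → L
  i= 9: L-J =  2 → C
  i=10: I-B =  7 → H
  i=11: R-Q =  1 → B
  i=12: B-J = 18 → S
  i=13: P-E = 11 → L
  i=14: D-B =  2 → C
  shifts repeat with period 5: HBSLC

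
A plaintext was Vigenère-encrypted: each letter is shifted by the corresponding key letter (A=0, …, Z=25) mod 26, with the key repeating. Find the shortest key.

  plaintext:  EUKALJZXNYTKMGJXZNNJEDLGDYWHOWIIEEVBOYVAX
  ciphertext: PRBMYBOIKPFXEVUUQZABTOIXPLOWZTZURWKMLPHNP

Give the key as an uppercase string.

LXRMNSP

  i= 0: P-E = 11 → L
  i= 1: R-U = 23 → X
  i= 2: B-K = 17 → R
  i= 3: M-A = 12 → M
  i= 4: Y-L = 13 → N
  i= 5: B-J = 18 → S
  i= 6: O-Z = 15 → P
  i= 7: I-X = 11 → L
  i= 8: K-N = 23 → X
  i= 9: P-Y = 17 → R
  i=10: F-T = 12 → M
  i=11: X-K = 13 → N
  i=12: E-M = 18 → S
  i=13: V-G = 15 → P
  i=14: U-J = 11 → L
  i=15: U-X = 23 → X
  i=16: Q-Z = 17 → R
  i=17: Z-N = 12 → M
  i=18: A-N = 13 → N
  i=19: B-J = 18 → S
  i=20: T-E = 15 → P
  i=21: O-D = 11 → L
  i=22: I-L = 23 → X
  i=23: X-G = 17 → R
  i=24: P-D = 12 → M
  i=25: L-Y = 13 → N
  i=26: O-W = 18 → S
  i=27: W-H = 15 → P
  i=28: Z-O = 11 → L
  i=29: T-W = 23 → X
  i=30: Z-I = 17 → R
  i=31: U-I = 12 → M
  i=32: R-E = 13 → N
  i=33: W-E = 18 → S
  i=34: K-V = 15 → P
  i=35: M-B = 11 → L
  i=36: L-O = 23 → X
  i=37: P-Y = 17 → R
  i=38: H-V = 12 → M
  i=39: N-A = 13 → N
  i=40: P-X = 18 → S
  shifts repeat with period 7: LXRMNSP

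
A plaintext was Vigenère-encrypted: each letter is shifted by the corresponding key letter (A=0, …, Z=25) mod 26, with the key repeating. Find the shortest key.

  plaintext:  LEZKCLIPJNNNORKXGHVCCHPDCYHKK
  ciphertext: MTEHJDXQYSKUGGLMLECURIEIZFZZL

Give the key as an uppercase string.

BPFXHSP

  i= 0: M-L =  1 → B
  i= 1: T-E = 15 → P
  i= 2: E-Z =  5 → F
  i= 3: H-K = 23 → X
  i= 4: J-C =  7 → H
  i= 5: D-L = 18 → S
  i= 6: X-I = 15 → P
  i= 7: Q-P =  1 → B
  i= 8: Y-J = 15 → P
  i= 9: S-N =  5 → F
  i=10: K-N = 23 → X
  i=11: U-N =  7 → H
  i=12: G-O = 18 → S
  i=13: G-R = 15 → P
  i=14: L-K =  1 → B
  i=15: M-X = 15 → P
  i=16: L-G =  5 → F
  i=17: E-H = 23 → X
  i=18: C-V =  7 → H
  i=19: U-C = 18 → S
  i=20: R-C = 15 → P
  i=21: I-H =  1 → B
  i=22: E-P = 15 → P
  i=23: I-D =  5 → F
  i=24: Z-C = 23 → X
  i=25: F-Y =  7 → H
  i=26: Z-H = 18 → S
  i=27: Z-K = 15 → P
  i=28: L-K =  1 → B
  shifts repeat with period 7: BPFXHSP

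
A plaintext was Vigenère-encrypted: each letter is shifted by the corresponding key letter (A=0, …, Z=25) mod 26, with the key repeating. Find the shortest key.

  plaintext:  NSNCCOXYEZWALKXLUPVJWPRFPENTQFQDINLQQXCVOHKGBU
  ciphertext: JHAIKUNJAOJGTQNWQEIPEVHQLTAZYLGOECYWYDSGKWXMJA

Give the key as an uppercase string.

  i= 0: J-N = 22 → W
  i= 1: H-S = 15 → P
  i= 2: A-N = 13 → N
  i= 3: I-C =  6 → G
  i= 4: K-C =  8 → I
  i= 5: U-O =  6 → G
  i= 6: N-X = 16 → Q
  i= 7: J-Y = 11 → L
  i= 8: A-E = 22 → W
  i= 9: O-Z = 15 → P
  i=10: J-W = 13 → N
  i=11: G-A =  6 → G
  i=12: T-L =  8 → I
  i=13: Q-K =  6 → G
  i=14: N-X = 16 → Q
  i=15: W-L = 11 → L
  i=16: Q-U = 22 → W
  i=17: E-P = 15 → P
  i=18: I-V = 13 → N
  i=19: P-J =  6 → G
  i=20: E-W =  8 → I
  i=21: V-P =  6 → G
  i=22: H-R = 16 → Q
  i=23: Q-F = 11 → L
  i=24: L-P = 22 → W
  i=25: T-E = 15 → P
  i=26: A-N = 13 → N
  i=27: Z-T =  6 → G
  i=28: Y-Q =  8 → I
  i=29: L-F =  6 → G
  i=30: G-Q = 16 → Q
  i=31: O-D = 11 → L
  i=32: E-I = 22 → W
  i=33: C-N = 15 → P
  i=34: Y-L = 13 → N
  i=35: W-Q =  6 → G
  i=36: Y-Q =  8 → I
  i=37: D-X =  6 → G
  i=38: S-C = 16 → Q
  i=39: G-V = 11 → L
  i=40: K-O = 22 → W
  i=41: W-H = 15 → P
  i=42: X-K = 13 → N
  i=43: M-G =  6 → G
  i=44: J-B =  8 → I
  i=45: A-U =  6 → G
  shifts repeat with period 8: WPNGIGQL

WPNGIGQL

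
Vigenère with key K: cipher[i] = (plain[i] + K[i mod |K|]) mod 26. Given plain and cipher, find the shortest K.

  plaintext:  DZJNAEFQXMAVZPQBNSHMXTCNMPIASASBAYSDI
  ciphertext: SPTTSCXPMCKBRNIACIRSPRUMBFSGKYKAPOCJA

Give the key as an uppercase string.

  i= 0: S-D = 15 → P
  i= 1: P-Z = 16 → Q
  i= 2: T-J = 10 → K
  i= 3: T-N =  6 → G
  i= 4: S-A = 18 → S
  i= 5: C-E = 24 → Y
  i= 6: X-F = 18 → S
  i= 7: P-Q = 25 → Z
  i= 8: M-X = 15 → P
  i= 9: C-M = 16 → Q
  i=10: K-A = 10 → K
  i=11: B-V =  6 → G
  i=12: R-Z = 18 → S
  i=13: N-P = 24 → Y
  i=14: I-Q = 18 → S
  i=15: A-B = 25 → Z
  i=16: C-N = 15 → P
  i=17: I-S = 16 → Q
  i=18: R-H = 10 → K
  i=19: S-M =  6 → G
  i=20: P-X = 18 → S
  i=21: R-T = 24 → Y
  i=22: U-C = 18 → S
  i=23: M-N = 25 → Z
  i=24: B-M = 15 → P
  i=25: F-P = 16 → Q
  i=26: S-I = 10 → K
  i=27: G-A =  6 → G
  i=28: K-S = 18 → S
  i=29: Y-A = 24 → Y
  i=30: K-S = 18 → S
  i=31: A-B = 25 → Z
  i=32: P-A = 15 → P
  i=33: O-Y = 16 → Q
  i=34: C-S = 10 → K
  i=35: J-D =  6 → G
  i=36: A-I = 18 → S
  shifts repeat with period 8: PQKGSYSZ

PQKGSYSZ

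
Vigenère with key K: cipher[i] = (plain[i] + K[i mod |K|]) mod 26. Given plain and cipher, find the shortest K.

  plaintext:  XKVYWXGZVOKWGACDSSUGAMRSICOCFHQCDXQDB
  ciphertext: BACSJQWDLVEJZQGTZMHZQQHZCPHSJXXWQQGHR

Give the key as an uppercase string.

  i= 0: B-X =  4 → E
  i= 1: A-K = 16 → Q
  i= 2: C-V =  7 → H
  i= 3: S-Y = 20 → U
  i= 4: J-W = 13 → N
  i= 5: Q-X = 19 → T
  i= 6: W-G = 16 → Q
  i= 7: D-Z =  4 → E
  i= 8: L-V = 16 → Q
  i= 9: V-O =  7 → H
  i=10: E-K = 20 → U
  i=11: J-W = 13 → N
  i=12: Z-G = 19 → T
  i=13: Q-A = 16 → Q
  i=14: G-C =  4 → E
  i=15: T-D = 16 → Q
  i=16: Z-S =  7 → H
  i=17: M-S = 20 → U
  i=18: H-U = 13 → N
  i=19: Z-G = 19 → T
  i=20: Q-A = 16 → Q
  i=21: Q-M =  4 → E
  i=22: H-R = 16 → Q
  i=23: Z-S =  7 → H
  i=24: C-I = 20 → U
  i=25: P-C = 13 → N
  i=26: H-O = 19 → T
  i=27: S-C = 16 → Q
  i=28: J-F =  4 → E
  i=29: X-H = 16 → Q
  i=30: X-Q =  7 → H
  i=31: W-C = 20 → U
  i=32: Q-D = 13 → N
  i=33: Q-X = 19 → T
  i=34: G-Q = 16 → Q
  i=35: H-D =  4 → E
  i=36: R-B = 16 → Q
  shifts repeat with period 7: EQHUNTQ

EQHUNTQ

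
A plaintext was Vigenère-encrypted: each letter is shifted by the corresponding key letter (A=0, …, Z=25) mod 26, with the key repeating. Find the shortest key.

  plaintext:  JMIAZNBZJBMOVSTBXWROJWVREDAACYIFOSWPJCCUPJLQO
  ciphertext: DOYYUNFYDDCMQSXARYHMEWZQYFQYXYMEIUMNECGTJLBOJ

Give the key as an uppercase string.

  i= 0: D-J = 20 → U
  i= 1: O-M =  2 → C
  i= 2: Y-I = 16 → Q
  i= 3: Y-A = 24 → Y
  i= 4: U-Z = 21 → V
  i= 5: N-N =  0 → A
  i= 6: F-B =  4 → E
  i= 7: Y-Z = 25 → Z
  i= 8: D-J = 20 → U
  i= 9: D-B =  2 → C
  i=10: C-M = 16 → Q
  i=11: M-O = 24 → Y
  i=12: Q-V = 21 → V
  i=13: S-S =  0 → A
  i=14: X-T =  4 → E
  i=15: A-B = 25 → Z
  i=16: R-X = 20 → U
  i=17: Y-W =  2 → C
  i=18: H-R = 16 → Q
  i=19: M-O = 24 → Y
  i=20: E-J = 21 → V
  i=21: W-W =  0 → A
  i=22: Z-V =  4 → E
  i=23: Q-R = 25 → Z
  i=24: Y-E = 20 → U
  i=25: F-D =  2 → C
  i=26: Q-A = 16 → Q
  i=27: Y-A = 24 → Y
  i=28: X-C = 21 → V
  i=29: Y-Y =  0 → A
  i=30: M-I =  4 → E
  i=31: E-F = 25 → Z
  i=32: I-O = 20 → U
  i=33: U-S =  2 → C
  i=34: M-W = 16 → Q
  i=35: N-P = 24 → Y
  i=36: E-J = 21 → V
  i=37: C-C =  0 → A
  i=38: G-C =  4 → E
  i=39: T-U = 25 → Z
  i=40: J-P = 20 → U
  i=41: L-J =  2 → C
  i=42: B-L = 16 → Q
  i=43: O-Q = 24 → Y
  i=44: J-O = 21 → V
  shifts repeat with period 8: UCQYVAEZ

UCQYVAEZ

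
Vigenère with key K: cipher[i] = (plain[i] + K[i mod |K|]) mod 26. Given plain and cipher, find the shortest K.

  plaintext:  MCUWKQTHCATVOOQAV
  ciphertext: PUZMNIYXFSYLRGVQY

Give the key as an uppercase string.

DSFQ

  i= 0: P-M =  3 → D
  i= 1: U-C = 18 → S
  i= 2: Z-U =  5 → F
  i= 3: M-W = 16 → Q
  i= 4: N-K =  3 → D
  i= 5: I-Q = 18 → S
  i= 6: Y-T =  5 → F
  i= 7: X-H = 16 → Q
  i= 8: F-C =  3 → D
  i= 9: S-A = 18 → S
  i=10: Y-T =  5 → F
  i=11: L-V = 16 → Q
  i=12: R-O =  3 → D
  i=13: G-O = 18 → S
  i=14: V-Q =  5 → F
  i=15: Q-A = 16 → Q
  i=16: Y-V =  3 → D
  shifts repeat with period 4: DSFQ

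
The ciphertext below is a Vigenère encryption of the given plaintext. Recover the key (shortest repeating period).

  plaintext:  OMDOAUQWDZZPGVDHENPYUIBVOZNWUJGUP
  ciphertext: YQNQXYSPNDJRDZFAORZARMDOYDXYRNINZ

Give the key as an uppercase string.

KEKCXECT

  i= 0: Y-O = 10 → K
  i= 1: Q-M =  4 → E
  i= 2: N-D = 10 → K
  i= 3: Q-O =  2 → C
  i= 4: X-A = 23 → X
  i= 5: Y-U =  4 → E
  i= 6: S-Q =  2 → C
  i= 7: P-W = 19 → T
  i= 8: N-D = 10 → K
  i= 9: D-Z =  4 → E
  i=10: J-Z = 10 → K
  i=11: R-P =  2 → C
  i=12: D-G = 23 → X
  i=13: Z-V =  4 → E
  i=14: F-D =  2 → C
  i=15: A-H = 19 → T
  i=16: O-E = 10 → K
  i=17: R-N =  4 → E
  i=18: Z-P = 10 → K
  i=19: A-Y =  2 → C
  i=20: R-U = 23 → X
  i=21: M-I =  4 → E
  i=22: D-B =  2 → C
  i=23: O-V = 19 → T
  i=24: Y-O = 10 → K
  i=25: D-Z =  4 → E
  i=26: X-N = 10 → K
  i=27: Y-W =  2 → C
  i=28: R-U = 23 → X
  i=29: N-J =  4 → E
  i=30: I-G =  2 → C
  i=31: N-U = 19 → T
  i=32: Z-P = 10 → K
  shifts repeat with period 8: KEKCXECT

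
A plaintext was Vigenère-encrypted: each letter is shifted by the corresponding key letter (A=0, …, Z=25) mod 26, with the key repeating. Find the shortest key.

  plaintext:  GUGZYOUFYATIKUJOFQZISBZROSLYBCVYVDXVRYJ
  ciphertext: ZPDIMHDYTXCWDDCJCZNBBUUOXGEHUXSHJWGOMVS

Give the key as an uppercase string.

  i= 0: Z-G = 19 → T
  i= 1: P-U = 21 → V
  i= 2: D-G = 23 → X
  i= 3: I-Z =  9 → J
  i= 4: M-Y = 14 → O
  i= 5: H-O = 19 → T
  i= 6: D-U =  9 → J
  i= 7: Y-F = 19 → T
  i= 8: T-Y = 21 → V
  i= 9: X-A = 23 → X
  i=10: C-T =  9 → J
  i=11: W-I = 14 → O
  i=12: D-K = 19 → T
  i=13: D-U =  9 → J
  i=14: C-J = 19 → T
  i=15: J-O = 21 → V
  i=16: C-F = 23 → X
  i=17: Z-Q =  9 → J
  i=18: N-Z = 14 → O
  i=19: B-I = 19 → T
  i=20: B-S =  9 → J
  i=21: U-B = 19 → T
  i=22: U-Z = 21 → V
  i=23: O-R = 23 → X
  i=24: X-O =  9 → J
  i=25: G-S = 14 → O
  i=26: E-L = 19 → T
  i=27: H-Y =  9 → J
  i=28: U-B = 19 → T
  i=29: X-C = 21 → V
  i=30: S-V = 23 → X
  i=31: H-Y =  9 → J
  i=32: J-V = 14 → O
  i=33: W-D = 19 → T
  i=34: G-X =  9 → J
  i=35: O-V = 19 → T
  i=36: M-R = 21 → V
  i=37: V-Y = 23 → X
  i=38: S-J =  9 → J
  shifts repeat with period 7: TVXJOTJ

TVXJOTJ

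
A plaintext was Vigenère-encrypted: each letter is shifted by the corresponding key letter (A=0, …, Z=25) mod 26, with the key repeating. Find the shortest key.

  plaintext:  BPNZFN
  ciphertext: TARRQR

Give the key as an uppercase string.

SLE

  i= 0: T-B = 18 → S
  i= 1: A-P = 11 → L
  i= 2: R-N =  4 → E
  i= 3: R-Z = 18 → S
  i= 4: Q-F = 11 → L
  i= 5: R-N =  4 → E
  shifts repeat with period 3: SLE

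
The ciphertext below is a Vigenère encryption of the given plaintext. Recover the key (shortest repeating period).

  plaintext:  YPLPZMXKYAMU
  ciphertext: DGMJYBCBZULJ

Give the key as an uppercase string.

  i= 0: D-Y =  5 → F
  i= 1: G-P = 17 → R
  i= 2: M-L =  1 → B
  i= 3: J-P = 20 → U
  i= 4: Y-Z = 25 → Z
  i= 5: B-M = 15 → P
  i= 6: C-X =  5 → F
  i= 7: B-K = 17 → R
  i= 8: Z-Y =  1 → B
  i= 9: U-A = 20 → U
  i=10: L-M = 25 → Z
  i=11: J-U = 15 → P
  shifts repeat with period 6: FRBUZP

FRBUZP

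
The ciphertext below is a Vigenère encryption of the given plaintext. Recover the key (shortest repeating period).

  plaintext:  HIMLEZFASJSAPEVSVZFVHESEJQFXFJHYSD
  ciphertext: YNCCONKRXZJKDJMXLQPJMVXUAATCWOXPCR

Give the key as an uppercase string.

RFQRKOF

  i= 0: Y-H = 17 → R
  i= 1: N-I =  5 → F
  i= 2: C-M = 16 → Q
  i= 3: C-L = 17 → R
  i= 4: O-E = 10 → K
  i= 5: N-Z = 14 → O
  i= 6: K-F =  5 → F
  i= 7: R-A = 17 → R
  i= 8: X-S =  5 → F
  i= 9: Z-J = 16 → Q
  i=10: J-S = 17 → R
  i=11: K-A = 10 → K
  i=12: D-P = 14 → O
  i=13: J-E =  5 → F
  i=14: M-V = 17 → R
  i=15: X-S =  5 → F
  i=16: L-V = 16 → Q
  i=17: Q-Z = 17 → R
  i=18: P-F = 10 → K
  i=19: J-V = 14 → O
  i=20: M-H =  5 → F
  i=21: V-E = 17 → R
  i=22: X-S =  5 → F
  i=23: U-E = 16 → Q
  i=24: A-J = 17 → R
  i=25: A-Q = 10 → K
  i=26: T-F = 14 → O
  i=27: C-X =  5 → F
  i=28: W-F = 17 → R
  i=29: O-J =  5 → F
  i=30: X-H = 16 → Q
  i=31: P-Y = 17 → R
  i=32: C-S = 10 → K
  i=33: R-D = 14 → O
  shifts repeat with period 7: RFQRKOF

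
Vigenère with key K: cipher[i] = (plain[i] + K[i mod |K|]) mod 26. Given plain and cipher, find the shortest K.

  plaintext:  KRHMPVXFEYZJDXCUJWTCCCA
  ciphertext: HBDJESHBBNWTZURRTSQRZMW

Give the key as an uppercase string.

XKWXP

  i= 0: H-K = 23 → X
  i= 1: B-R = 10 → K
  i= 2: D-H = 22 → W
  i= 3: J-M = 23 → X
  i= 4: E-P = 15 → P
  i= 5: S-V = 23 → X
  i= 6: H-X = 10 → K
  i= 7: B-F = 22 → W
  i= 8: B-E = 23 → X
  i= 9: N-Y = 15 → P
  i=10: W-Z = 23 → X
  i=11: T-J = 10 → K
  i=12: Z-D = 22 → W
  i=13: U-X = 23 → X
  i=14: R-C = 15 → P
  i=15: R-U = 23 → X
  i=16: T-J = 10 → K
  i=17: S-W = 22 → W
  i=18: Q-T = 23 → X
  i=19: R-C = 15 → P
  i=20: Z-C = 23 → X
  i=21: M-C = 10 → K
  i=22: W-A = 22 → W
  shifts repeat with period 5: XKWXP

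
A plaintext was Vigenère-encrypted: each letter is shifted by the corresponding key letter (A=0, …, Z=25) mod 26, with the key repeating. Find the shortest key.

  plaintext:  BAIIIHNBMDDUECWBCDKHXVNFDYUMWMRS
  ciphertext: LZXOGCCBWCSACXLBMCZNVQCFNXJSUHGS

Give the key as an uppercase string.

KZPGYVPA

  i= 0: L-B = 10 → K
  i= 1: Z-A = 25 → Z
  i= 2: X-I = 15 → P
  i= 3: O-I =  6 → G
  i= 4: G-I = 24 → Y
  i= 5: C-H = 21 → V
  i= 6: C-N = 15 → P
  i= 7: B-B =  0 → A
  i= 8: W-M = 10 → K
  i= 9: C-D = 25 → Z
  i=10: S-D = 15 → P
  i=11: A-U =  6 → G
  i=12: C-E = 24 → Y
  i=13: X-C = 21 → V
  i=14: L-W = 15 → P
  i=15: B-B =  0 → A
  i=16: M-C = 10 → K
  i=17: C-D = 25 → Z
  i=18: Z-K = 15 → P
  i=19: N-H =  6 → G
  i=20: V-X = 24 → Y
  i=21: Q-V = 21 → V
  i=22: C-N = 15 → P
  i=23: F-F =  0 → A
  i=24: N-D = 10 → K
  i=25: X-Y = 25 → Z
  i=26: J-U = 15 → P
  i=27: S-M =  6 → G
  i=28: U-W = 24 → Y
  i=29: H-M = 21 → V
  i=30: G-R = 15 → P
  i=31: S-S =  0 → A
  shifts repeat with period 8: KZPGYVPA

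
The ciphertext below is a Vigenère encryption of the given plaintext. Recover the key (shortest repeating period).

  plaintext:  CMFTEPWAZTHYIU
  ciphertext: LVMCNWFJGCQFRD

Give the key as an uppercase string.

  i= 0: L-C =  9 → J
  i= 1: V-M =  9 → J
  i= 2: M-F =  7 → H
  i= 3: C-T =  9 → J
  i= 4: N-E =  9 → J
  i= 5: W-P =  7 → H
  i= 6: F-W =  9 → J
  i= 7: J-A =  9 → J
  i= 8: G-Z =  7 → H
  i= 9: C-T =  9 → J
  i=10: Q-H =  9 → J
  i=11: F-Y =  7 → H
  i=12: R-I =  9 → J
  i=13: D-U =  9 → J
  shifts repeat with period 3: JJH

JJH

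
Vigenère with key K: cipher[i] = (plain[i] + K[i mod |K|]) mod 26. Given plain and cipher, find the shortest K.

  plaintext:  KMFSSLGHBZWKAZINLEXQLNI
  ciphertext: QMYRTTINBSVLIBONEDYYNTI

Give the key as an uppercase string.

GATZBIC

  i= 0: Q-K =  6 → G
  i= 1: M-M =  0 → A
  i= 2: Y-F = 19 → T
  i= 3: R-S = 25 → Z
  i= 4: T-S =  1 → B
  i= 5: T-L =  8 → I
  i= 6: I-G =  2 → C
  i= 7: N-H =  6 → G
  i= 8: B-B =  0 → A
  i= 9: S-Z = 19 → T
  i=10: V-W = 25 → Z
  i=11: L-K =  1 → B
  i=12: I-A =  8 → I
  i=13: B-Z =  2 → C
  i=14: O-I =  6 → G
  i=15: N-N =  0 → A
  i=16: E-L = 19 → T
  i=17: D-E = 25 → Z
  i=18: Y-X =  1 → B
  i=19: Y-Q =  8 → I
  i=20: N-L =  2 → C
  i=21: T-N =  6 → G
  i=22: I-I =  0 → A
  shifts repeat with period 7: GATZBIC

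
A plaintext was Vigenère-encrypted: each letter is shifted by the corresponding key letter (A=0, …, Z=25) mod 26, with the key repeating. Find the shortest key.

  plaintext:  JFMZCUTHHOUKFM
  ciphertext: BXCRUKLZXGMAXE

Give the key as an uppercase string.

  i= 0: B-J = 18 → S
  i= 1: X-F = 18 → S
  i= 2: C-M = 16 → Q
  i= 3: R-Z = 18 → S
  i= 4: U-C = 18 → S
  i= 5: K-U = 16 → Q
  i= 6: L-T = 18 → S
  i= 7: Z-H = 18 → S
  i= 8: X-H = 16 → Q
  i= 9: G-O = 18 → S
  i=10: M-U = 18 → S
  i=11: A-K = 16 → Q
  i=12: X-F = 18 → S
  i=13: E-M = 18 → S
  shifts repeat with period 3: SSQ

SSQ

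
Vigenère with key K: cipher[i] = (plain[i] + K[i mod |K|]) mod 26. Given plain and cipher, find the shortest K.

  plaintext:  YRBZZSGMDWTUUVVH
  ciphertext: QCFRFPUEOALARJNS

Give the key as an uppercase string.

SLESGXO

  i= 0: Q-Y = 18 → S
  i= 1: C-R = 11 → L
  i= 2: F-B =  4 → E
  i= 3: R-Z = 18 → S
  i= 4: F-Z =  6 → G
  i= 5: P-S = 23 → X
  i= 6: U-G = 14 → O
  i= 7: E-M = 18 → S
  i= 8: O-D = 11 → L
  i= 9: A-W =  4 → E
  i=10: L-T = 18 → S
  i=11: A-U =  6 → G
  i=12: R-U = 23 → X
  i=13: J-V = 14 → O
  i=14: N-V = 18 → S
  i=15: S-H = 11 → L
  shifts repeat with period 7: SLESGXO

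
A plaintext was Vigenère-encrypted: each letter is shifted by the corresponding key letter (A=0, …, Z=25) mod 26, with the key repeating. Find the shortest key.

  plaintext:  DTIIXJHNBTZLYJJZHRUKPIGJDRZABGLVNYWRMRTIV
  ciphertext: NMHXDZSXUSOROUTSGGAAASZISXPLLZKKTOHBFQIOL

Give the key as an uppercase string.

  i= 0: N-D = 10 → K
  i= 1: M-T = 19 → T
  i= 2: H-I = 25 → Z
  i= 3: X-I = 15 → P
  i= 4: D-X =  6 → G
  i= 5: Z-J = 16 → Q
  i= 6: S-H = 11 → L
  i= 7: X-N = 10 → K
  i= 8: U-B = 19 → T
  i= 9: S-T = 25 → Z
  i=10: O-Z = 15 → P
  i=11: R-L =  6 → G
  i=12: O-Y = 16 → Q
  i=13: U-J = 11 → L
  i=14: T-J = 10 → K
  i=15: S-Z = 19 → T
  i=16: G-H = 25 → Z
  i=17: G-R = 15 → P
  i=18: A-U =  6 → G
  i=19: A-K = 16 → Q
  i=20: A-P = 11 → L
  i=21: S-I = 10 → K
  i=22: Z-G = 19 → T
  i=23: I-J = 25 → Z
  i=24: S-D = 15 → P
  i=25: X-R =  6 → G
  i=26: P-Z = 16 → Q
  i=27: L-A = 11 → L
  i=28: L-B = 10 → K
  i=29: Z-G = 19 → T
  i=30: K-L = 25 → Z
  i=31: K-V = 15 → P
  i=32: T-N =  6 → G
  i=33: O-Y = 16 → Q
  i=34: H-W = 11 → L
  i=35: B-R = 10 → K
  i=36: F-M = 19 → T
  i=37: Q-R = 25 → Z
  i=38: I-T = 15 → P
  i=39: O-I =  6 → G
  i=40: L-V = 16 → Q
  shifts repeat with period 7: KTZPGQL

KTZPGQL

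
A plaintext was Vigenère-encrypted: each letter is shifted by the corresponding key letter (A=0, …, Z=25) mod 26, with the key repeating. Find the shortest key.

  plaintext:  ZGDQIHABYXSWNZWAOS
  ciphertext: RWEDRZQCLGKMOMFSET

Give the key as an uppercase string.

  i= 0: R-Z = 18 → S
  i= 1: W-G = 16 → Q
  i= 2: E-D =  1 → B
  i= 3: D-Q = 13 → N
  i= 4: R-I =  9 → J
  i= 5: Z-H = 18 → S
  i= 6: Q-A = 16 → Q
  i= 7: C-B =  1 → B
  i= 8: L-Y = 13 → N
  i= 9: G-X =  9 → J
  i=10: K-S = 18 → S
  i=11: M-W = 16 → Q
  i=12: O-N =  1 → B
  i=13: M-Z = 13 → N
  i=14: F-W =  9 → J
  i=15: S-A = 18 → S
  i=16: E-O = 16 → Q
  i=17: T-S =  1 → B
  shifts repeat with period 5: SQBNJ

SQBNJ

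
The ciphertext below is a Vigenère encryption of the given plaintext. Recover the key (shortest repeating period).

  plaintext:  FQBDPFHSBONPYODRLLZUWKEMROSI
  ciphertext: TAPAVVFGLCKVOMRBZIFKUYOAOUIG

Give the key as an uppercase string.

  i= 0: T-F = 14 → O
  i= 1: A-Q = 10 → K
  i= 2: P-B = 14 → O
  i= 3: A-D = 23 → X
  i= 4: V-P =  6 → G
  i= 5: V-F = 16 → Q
  i= 6: F-H = 24 → Y
  i= 7: G-S = 14 → O
  i= 8: L-B = 10 → K
  i= 9: C-O = 14 → O
  i=10: K-N = 23 → X
  i=11: V-P =  6 → G
  i=12: O-Y = 16 → Q
  i=13: M-O = 24 → Y
  i=14: R-D = 14 → O
  i=15: B-R = 10 → K
  i=16: Z-L = 14 → O
  i=17: I-L = 23 → X
  i=18: F-Z =  6 → G
  i=19: K-U = 16 → Q
  i=20: U-W = 24 → Y
  i=21: Y-K = 14 → O
  i=22: O-E = 10 → K
  i=23: A-M = 14 → O
  i=24: O-R = 23 → X
  i=25: U-O =  6 → G
  i=26: I-S = 16 → Q
  i=27: G-I = 24 → Y
  shifts repeat with period 7: OKOXGQY

OKOXGQY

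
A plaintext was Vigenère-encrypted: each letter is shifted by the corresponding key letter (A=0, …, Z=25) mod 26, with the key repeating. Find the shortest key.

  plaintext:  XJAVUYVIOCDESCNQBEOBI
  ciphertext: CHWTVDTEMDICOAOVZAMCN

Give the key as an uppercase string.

FYWYB

  i= 0: C-X =  5 → F
  i= 1: H-J = 24 → Y
  i= 2: W-A = 22 → W
  i= 3: T-V = 24 → Y
  i= 4: V-U =  1 → B
  i= 5: D-Y =  5 → F
  i= 6: T-V = 24 → Y
  i= 7: E-I = 22 → W
  i= 8: M-O = 24 → Y
  i= 9: D-C =  1 → B
  i=10: I-D =  5 → F
  i=11: C-E = 24 → Y
  i=12: O-S = 22 → W
  i=13: A-C = 24 → Y
  i=14: O-N =  1 → B
  i=15: V-Q =  5 → F
  i=16: Z-B = 24 → Y
  i=17: A-E = 22 → W
  i=18: M-O = 24 → Y
  i=19: C-B =  1 → B
  i=20: N-I =  5 → F
  shifts repeat with period 5: FYWYB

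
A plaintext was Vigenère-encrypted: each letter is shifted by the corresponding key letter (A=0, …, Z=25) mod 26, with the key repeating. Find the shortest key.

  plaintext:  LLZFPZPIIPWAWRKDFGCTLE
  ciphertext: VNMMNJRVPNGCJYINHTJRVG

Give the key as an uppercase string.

  i= 0: V-L = 10 → K
  i= 1: N-L =  2 → C
  i= 2: M-Z = 13 → N
  i= 3: M-F =  7 → H
  i= 4: N-P = 24 → Y
  i= 5: J-Z = 10 → K
  i= 6: R-P =  2 → C
  i= 7: V-I = 13 → N
  i= 8: P-I =  7 → H
  i= 9: N-P = 24 → Y
  i=10: G-W = 10 → K
  i=11: C-A =  2 → C
  i=12: J-W = 13 → N
  i=13: Y-R =  7 → H
  i=14: I-K = 24 → Y
  i=15: N-D = 10 → K
  i=16: H-F =  2 → C
  i=17: T-G = 13 → N
  i=18: J-C =  7 → H
  i=19: R-T = 24 → Y
  i=20: V-L = 10 → K
  i=21: G-E =  2 → C
  shifts repeat with period 5: KCNHY

KCNHY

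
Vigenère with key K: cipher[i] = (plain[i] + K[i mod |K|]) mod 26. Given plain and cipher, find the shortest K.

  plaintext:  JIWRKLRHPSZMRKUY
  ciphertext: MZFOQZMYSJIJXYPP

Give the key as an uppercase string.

  i= 0: M-J =  3 → D
  i= 1: Z-I = 17 → R
  i= 2: F-W =  9 → J
  i= 3: O-R = 23 → X
  i= 4: Q-K =  6 → G
  i= 5: Z-L = 14 → O
  i= 6: M-R = 21 → V
  i= 7: Y-H = 17 → R
  i= 8: S-P =  3 → D
  i= 9: J-S = 17 → R
  i=10: I-Z =  9 → J
  i=11: J-M = 23 → X
  i=12: X-R =  6 → G
  i=13: Y-K = 14 → O
  i=14: P-U = 21 → V
  i=15: P-Y = 17 → R
  shifts repeat with period 8: DRJXGOVR

DRJXGOVR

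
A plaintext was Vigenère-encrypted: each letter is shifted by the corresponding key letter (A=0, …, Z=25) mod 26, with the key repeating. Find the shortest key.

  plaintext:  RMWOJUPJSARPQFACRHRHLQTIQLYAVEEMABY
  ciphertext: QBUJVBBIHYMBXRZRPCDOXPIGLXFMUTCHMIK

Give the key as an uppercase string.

ZPYVMHM

  i= 0: Q-R = 25 → Z
  i= 1: B-M = 15 → P
  i= 2: U-W = 24 → Y
  i= 3: J-O = 21 → V
  i= 4: V-J = 12 → M
  i= 5: B-U =  7 → H
  i= 6: B-P = 12 → M
  i= 7: I-J = 25 → Z
  i= 8: H-S = 15 → P
  i= 9: Y-A = 24 → Y
  i=10: M-R = 21 → V
  i=11: B-P = 12 → M
  i=12: X-Q =  7 → H
  i=13: R-F = 12 → M
  i=14: Z-A = 25 → Z
  i=15: R-C = 15 → P
  i=16: P-R = 24 → Y
  i=17: C-H = 21 → V
  i=18: D-R = 12 → M
  i=19: O-H =  7 → H
  i=20: X-L = 12 → M
  i=21: P-Q = 25 → Z
  i=22: I-T = 15 → P
  i=23: G-I = 24 → Y
  i=24: L-Q = 21 → V
  i=25: X-L = 12 → M
  i=26: F-Y =  7 → H
  i=27: M-A = 12 → M
  i=28: U-V = 25 → Z
  i=29: T-E = 15 → P
  i=30: C-E = 24 → Y
  i=31: H-M = 21 → V
  i=32: M-A = 12 → M
  i=33: I-B =  7 → H
  i=34: K-Y = 12 → M
  shifts repeat with period 7: ZPYVMHM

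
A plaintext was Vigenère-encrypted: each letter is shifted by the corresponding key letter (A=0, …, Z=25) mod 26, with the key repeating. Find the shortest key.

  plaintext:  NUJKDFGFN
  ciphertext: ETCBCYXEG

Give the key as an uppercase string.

RZT

  i= 0: E-N = 17 → R
  i= 1: T-U = 25 → Z
  i= 2: C-J = 19 → T
  i= 3: B-K = 17 → R
  i= 4: C-D = 25 → Z
  i= 5: Y-F = 19 → T
  i= 6: X-G = 17 → R
  i= 7: E-F = 25 → Z
  i= 8: G-N = 19 → T
  shifts repeat with period 3: RZT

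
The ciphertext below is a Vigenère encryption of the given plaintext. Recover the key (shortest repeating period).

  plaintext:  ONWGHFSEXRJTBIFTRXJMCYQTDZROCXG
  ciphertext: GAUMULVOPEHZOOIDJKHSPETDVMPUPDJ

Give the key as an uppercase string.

SNYGNGDK

  i= 0: G-O = 18 → S
  i= 1: A-N = 13 → N
  i= 2: U-W = 24 → Y
  i= 3: M-G =  6 → G
  i= 4: U-H = 13 → N
  i= 5: L-F =  6 → G
  i= 6: V-S =  3 → D
  i= 7: O-E = 10 → K
  i= 8: P-X = 18 → S
  i= 9: E-R = 13 → N
  i=10: H-J = 24 → Y
  i=11: Z-T =  6 → G
  i=12: O-B = 13 → N
  i=13: O-I =  6 → G
  i=14: I-F =  3 → D
  i=15: D-T = 10 → K
  i=16: J-R = 18 → S
  i=17: K-X = 13 → N
  i=18: H-J = 24 → Y
  i=19: S-M =  6 → G
  i=20: P-C = 13 → N
  i=21: E-Y =  6 → G
  i=22: T-Q =  3 → D
  i=23: D-T = 10 → K
  i=24: V-D = 18 → S
  i=25: M-Z = 13 → N
  i=26: P-R = 24 → Y
  i=27: U-O =  6 → G
  i=28: P-C = 13 → N
  i=29: D-X =  6 → G
  i=30: J-G =  3 → D
  shifts repeat with period 8: SNYGNGDK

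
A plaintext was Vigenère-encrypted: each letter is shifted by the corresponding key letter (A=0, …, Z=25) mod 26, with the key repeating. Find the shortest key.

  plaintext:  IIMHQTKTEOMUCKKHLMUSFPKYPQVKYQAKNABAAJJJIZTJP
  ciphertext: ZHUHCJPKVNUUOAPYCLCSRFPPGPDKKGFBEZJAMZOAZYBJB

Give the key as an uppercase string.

RZIAMQFR

  i= 0: Z-I = 17 → R
  i= 1: H-I = 25 → Z
  i= 2: U-M =  8 → I
  i= 3: H-H =  0 → A
  i= 4: C-Q = 12 → M
  i= 5: J-T = 16 → Q
  i= 6: P-K =  5 → F
  i= 7: K-T = 17 → R
  i= 8: V-E = 17 → R
  i= 9: N-O = 25 → Z
  i=10: U-M =  8 → I
  i=11: U-U =  0 → A
  i=12: O-C = 12 → M
  i=13: A-K = 16 → Q
  i=14: P-K =  5 → F
  i=15: Y-H = 17 → R
  i=16: C-L = 17 → R
  i=17: L-M = 25 → Z
  i=18: C-U =  8 → I
  i=19: S-S =  0 → A
  i=20: R-F = 12 → M
  i=21: F-P = 16 → Q
  i=22: P-K =  5 → F
  i=23: P-Y = 17 → R
  i=24: G-P = 17 → R
  i=25: P-Q = 25 → Z
  i=26: D-V =  8 → I
  i=27: K-K =  0 → A
  i=28: K-Y = 12 → M
  i=29: G-Q = 16 → Q
  i=30: F-A =  5 → F
  i=31: B-K = 17 → R
  i=32: E-N = 17 → R
  i=33: Z-A = 25 → Z
  i=34: J-B =  8 → I
  i=35: A-A =  0 → A
  i=36: M-A = 12 → M
  i=37: Z-J = 16 → Q
  i=38: O-J =  5 → F
  i=39: A-J = 17 → R
  i=40: Z-I = 17 → R
  i=41: Y-Z = 25 → Z
  i=42: B-T =  8 → I
  i=43: J-J =  0 → A
  i=44: B-P = 12 → M
  shifts repeat with period 8: RZIAMQFR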